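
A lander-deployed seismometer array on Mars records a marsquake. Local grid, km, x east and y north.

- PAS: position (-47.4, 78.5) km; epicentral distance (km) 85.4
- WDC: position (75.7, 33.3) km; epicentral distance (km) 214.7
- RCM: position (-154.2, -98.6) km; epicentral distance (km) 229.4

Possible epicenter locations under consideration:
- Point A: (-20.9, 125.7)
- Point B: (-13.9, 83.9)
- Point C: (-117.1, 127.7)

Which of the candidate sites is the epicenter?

Point C

For each candidate, compare |candidate − station| to the reported distance:
Point A: residuals PAS 31.3, WDC 81.0, RCM 31.5 → max 81.0 km
Point B: residuals PAS 51.5, WDC 111.8, RCM 0.8 → max 111.8 km
Point C: residuals PAS 0.1, WDC 0.0, RCM 0.1 → max 0.1 km
Only Point C has all residuals ≈ 0.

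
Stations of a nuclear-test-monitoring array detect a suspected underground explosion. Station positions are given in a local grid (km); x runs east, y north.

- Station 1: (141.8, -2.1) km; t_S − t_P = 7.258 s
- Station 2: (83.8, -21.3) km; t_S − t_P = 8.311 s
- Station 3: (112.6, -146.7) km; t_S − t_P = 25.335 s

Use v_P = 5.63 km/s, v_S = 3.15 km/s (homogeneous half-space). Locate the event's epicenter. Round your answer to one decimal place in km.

x ≈ 104.8 km, y ≈ 34.3 km

Distance from S−P lag: d = Δt · v_P v_S / (v_P − v_S) = Δt · (5.63·3.15)/(5.63−3.15) ≈ 7.1510·Δt.
So d_Station 1 = 51.90, d_Station 2 = 59.43, d_Station 3 = 181.17 km.
Circle about each station: (x − 141.8)² + (y + 2.1)² = 51.90²; (x − 83.8)² + (y + 21.3)² = 59.43²; (x − 112.6)² + (y + 146.7)² = 181.17².
Subtracting pairs of circle equations eliminates x²+y² and gives linear equations (the radical axes):
-116.0 x − 38.4 y = -13473.83
-58.4 x − 289.2 y = -16040.96
Solving the 2×2 system: x ≈ 104.8, y ≈ 34.3 km.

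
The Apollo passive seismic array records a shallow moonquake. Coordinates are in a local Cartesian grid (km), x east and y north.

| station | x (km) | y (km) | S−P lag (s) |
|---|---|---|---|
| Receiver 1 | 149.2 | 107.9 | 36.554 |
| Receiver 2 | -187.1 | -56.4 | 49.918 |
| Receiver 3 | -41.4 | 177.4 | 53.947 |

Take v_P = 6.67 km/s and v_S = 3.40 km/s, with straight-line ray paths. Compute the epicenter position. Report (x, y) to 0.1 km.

Distance from S−P lag: d = Δt · v_P v_S / (v_P − v_S) = Δt · (6.67·3.40)/(6.67−3.40) ≈ 6.9352·Δt.
So d_Receiver 1 = 253.51, d_Receiver 2 = 346.19, d_Receiver 3 = 374.13 km.
Circle about each station: (x − 149.2)² + (y − 107.9)² = 253.51²; (x + 187.1)² + (y + 56.4)² = 346.19²; (x + 41.4)² + (y − 177.4)² = 374.13².
Subtracting pairs of circle equations eliminates x²+y² and gives linear equations (the radical axes):
-672.6 x − 328.6 y = -51295.88
-381.2 x + 139.0 y = -76424.27
Solving the 2×2 system: x ≈ 147.4, y ≈ -145.6 km.

147.4 km east, -145.6 km north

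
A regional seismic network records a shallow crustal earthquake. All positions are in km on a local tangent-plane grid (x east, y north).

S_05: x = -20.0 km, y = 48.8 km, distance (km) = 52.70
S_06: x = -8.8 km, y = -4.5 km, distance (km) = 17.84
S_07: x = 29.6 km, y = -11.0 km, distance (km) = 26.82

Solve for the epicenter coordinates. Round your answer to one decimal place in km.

Circle about each station: (x + 20.0)² + (y − 48.8)² = 52.70²; (x + 8.8)² + (y + 4.5)² = 17.84²; (x − 29.6)² + (y + 11.0)² = 26.82².
Subtracting pairs of circle equations eliminates x²+y² and gives linear equations (the radical axes):
22.4 x − 106.6 y = -224.73
99.2 x − 119.6 y = 273.70
Solving the 2×2 system: x ≈ 7.1, y ≈ 3.6 km.

7.1 km east, 3.6 km north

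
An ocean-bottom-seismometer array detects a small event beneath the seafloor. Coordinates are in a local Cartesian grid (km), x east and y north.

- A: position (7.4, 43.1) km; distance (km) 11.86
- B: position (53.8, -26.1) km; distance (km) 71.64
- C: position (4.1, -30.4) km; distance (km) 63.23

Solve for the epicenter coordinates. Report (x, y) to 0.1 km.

Circle about each station: (x − 7.4)² + (y − 43.1)² = 11.86²; (x − 53.8)² + (y + 26.1)² = 71.64²; (x − 4.1)² + (y + 30.4)² = 63.23².
Subtracting pairs of circle equations eliminates x²+y² and gives linear equations (the radical axes):
92.8 x − 138.4 y = -3328.35
-6.6 x − 147.0 y = -4828.77
Solving the 2×2 system: x ≈ 12.3, y ≈ 32.3 km.
Check against A (with the unrounded x, y): √((x − 7.4)²+(y − 43.1)²) = 11.86 ≈ 11.86 km. ✓

x ≈ 12.3 km, y ≈ 32.3 km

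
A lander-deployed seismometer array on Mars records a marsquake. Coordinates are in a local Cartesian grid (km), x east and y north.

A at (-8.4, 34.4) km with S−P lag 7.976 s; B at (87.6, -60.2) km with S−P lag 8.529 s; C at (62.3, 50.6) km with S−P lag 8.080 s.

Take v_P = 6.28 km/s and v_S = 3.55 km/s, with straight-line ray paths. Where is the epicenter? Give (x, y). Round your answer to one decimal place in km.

x ≈ 38.4 km, y ≈ -10.9 km

Distance from S−P lag: d = Δt · v_P v_S / (v_P − v_S) = Δt · (6.28·3.55)/(6.28−3.55) ≈ 8.1663·Δt.
So d_A = 65.13, d_B = 69.65, d_C = 65.98 km.
Circle about each station: (x + 8.4)² + (y − 34.4)² = 65.13²; (x − 87.6)² + (y + 60.2)² = 69.65²; (x − 62.3)² + (y − 50.6)² = 65.98².
Subtracting the A equation from the B and C equations removes the quadratic terms:
192.0 x − 189.2 y = 9434.67
141.4 x + 32.4 y = 5076.29
Solving the 2×2 system: x ≈ 38.4, y ≈ -10.9 km.
Check against A (with the unrounded x, y): √((x + 8.4)²+(y − 34.4)²) = 65.13 ≈ 65.13 km. ✓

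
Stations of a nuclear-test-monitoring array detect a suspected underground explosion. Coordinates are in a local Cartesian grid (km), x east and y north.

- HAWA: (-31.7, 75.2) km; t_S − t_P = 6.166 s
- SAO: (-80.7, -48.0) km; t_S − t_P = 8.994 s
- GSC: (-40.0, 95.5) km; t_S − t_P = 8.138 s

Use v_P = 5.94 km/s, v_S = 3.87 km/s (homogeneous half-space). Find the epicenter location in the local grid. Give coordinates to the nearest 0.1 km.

Distance from S−P lag: d = Δt · v_P v_S / (v_P − v_S) = Δt · (5.94·3.87)/(5.94−3.87) ≈ 11.1052·Δt.
So d_HAWA = 68.47, d_SAO = 99.88, d_GSC = 90.37 km.
Circle about each station: (x + 31.7)² + (y − 75.2)² = 68.47²; (x + 80.7)² + (y + 48.0)² = 99.88²; (x + 40.0)² + (y − 95.5)² = 90.37².
Subtracting pairs of circle equations eliminates x²+y² and gives linear equations (the radical axes):
-98.0 x − 246.4 y = -3131.31
-16.6 x + 40.6 y = 581.72
Solving the 2×2 system: x ≈ -2.0, y ≈ 13.5 km.
Check against HAWA (with the unrounded x, y): √((x + 31.7)²+(y − 75.2)²) = 68.47 ≈ 68.47 km. ✓

(-2.0, 13.5)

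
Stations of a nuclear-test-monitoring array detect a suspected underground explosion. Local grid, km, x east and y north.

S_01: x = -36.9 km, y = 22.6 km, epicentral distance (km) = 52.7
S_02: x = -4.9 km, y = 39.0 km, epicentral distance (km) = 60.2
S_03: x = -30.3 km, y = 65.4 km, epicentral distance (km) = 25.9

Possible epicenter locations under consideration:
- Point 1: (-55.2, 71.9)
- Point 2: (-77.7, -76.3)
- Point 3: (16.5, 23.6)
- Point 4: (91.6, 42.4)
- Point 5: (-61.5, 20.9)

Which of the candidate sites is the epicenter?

Point 1

For each candidate, compare |candidate − station| to the reported distance:
Point 1: residuals S_01 0.1, S_02 0.1, S_03 0.2 → max 0.2 km
Point 2: residuals S_01 54.3, S_02 76.2, S_03 123.5 → max 123.5 km
Point 3: residuals S_01 0.7, S_02 33.8, S_03 36.8 → max 36.8 km
Point 4: residuals S_01 77.3, S_02 36.4, S_03 98.2 → max 98.2 km
Point 5: residuals S_01 28.0, S_02 0.8, S_03 28.4 → max 28.4 km
Only Point 1 has all residuals ≈ 0.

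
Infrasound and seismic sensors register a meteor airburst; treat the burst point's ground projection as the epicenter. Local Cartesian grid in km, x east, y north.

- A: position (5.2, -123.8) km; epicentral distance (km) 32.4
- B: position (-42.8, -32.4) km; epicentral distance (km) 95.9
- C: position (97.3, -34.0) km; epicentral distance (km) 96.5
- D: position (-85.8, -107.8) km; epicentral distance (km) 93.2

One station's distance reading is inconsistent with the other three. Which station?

Solve using three stations at a time. Using A, B, C (subtract circle equations pairwise → linear system) gives (x, y) ≈ (26.1, -99.1).
Distances from that point to each station vs reported:
  A: calculated 32.3 vs reported 32.4 → residual 0.1 km
  B: calculated 95.9 vs reported 95.9 → residual 0.0 km
  C: calculated 96.5 vs reported 96.5 → residual 0.0 km
  D: calculated 112.2 vs reported 93.2 → residual 19.0 km
A, B, C are mutually consistent (residuals ≈ 0); D is off by 19.0 km.

D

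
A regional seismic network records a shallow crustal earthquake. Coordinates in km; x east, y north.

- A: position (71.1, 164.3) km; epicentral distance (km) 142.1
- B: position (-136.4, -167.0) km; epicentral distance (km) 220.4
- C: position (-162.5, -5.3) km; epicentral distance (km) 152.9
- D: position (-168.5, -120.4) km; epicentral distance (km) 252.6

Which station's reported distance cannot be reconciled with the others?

B

Solve using three stations at a time. Using A, C, D (subtract circle equations pairwise → linear system) gives (x, y) ≈ (-59.0, 107.2).
Distances from that point to each station vs reported:
  A: calculated 142.1 vs reported 142.1 → residual 0.0 km
  B: calculated 284.9 vs reported 220.4 → residual 64.5 km
  C: calculated 152.9 vs reported 152.9 → residual 0.0 km
  D: calculated 252.6 vs reported 252.6 → residual 0.0 km
A, C, D are mutually consistent (residuals ≈ 0); B is off by 64.5 km.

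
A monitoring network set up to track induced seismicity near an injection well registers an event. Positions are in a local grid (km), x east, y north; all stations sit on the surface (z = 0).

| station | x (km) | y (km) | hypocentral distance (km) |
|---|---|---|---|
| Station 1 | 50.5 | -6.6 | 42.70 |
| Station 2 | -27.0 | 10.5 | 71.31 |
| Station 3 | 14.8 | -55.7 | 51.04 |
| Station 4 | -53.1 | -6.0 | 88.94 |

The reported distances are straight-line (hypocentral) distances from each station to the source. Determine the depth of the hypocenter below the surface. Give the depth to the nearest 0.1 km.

Each station gives a sphere (x−x_i)² + (y−y_i)² + z² = d_i² (stations at z=0).
Subtracting the Station 1 sphere from Station 2 and Station 3: z² cancels, leaving linear equations in x and y:
-155.0 x + 34.2 y = -5016.39
-71.4 x − 98.2 y = -54.07
Solving: x ≈ 27.994, y ≈ -19.804 km (keep extra digits for the depth step; rounded: 28.0, -19.8).
Then from the Station 1 sphere: z² = 42.70² − (x − 50.5)² − (y + 6.6)² with x = 27.994, y = -19.804, so z ≈ 33.800 ≈ 33.8 km.

depth ≈ 33.8 km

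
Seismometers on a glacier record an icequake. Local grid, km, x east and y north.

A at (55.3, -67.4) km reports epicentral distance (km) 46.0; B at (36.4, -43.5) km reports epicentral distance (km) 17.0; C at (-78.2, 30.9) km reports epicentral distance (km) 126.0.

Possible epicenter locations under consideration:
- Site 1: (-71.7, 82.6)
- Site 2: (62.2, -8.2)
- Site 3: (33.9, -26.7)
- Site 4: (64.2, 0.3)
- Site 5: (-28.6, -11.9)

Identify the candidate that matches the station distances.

Site 3

For each candidate, compare |candidate − station| to the reported distance:
Site 1: residuals A 150.5, B 149.1, C 73.9 → max 150.5 km
Site 2: residuals A 13.6, B 26.7, C 19.7 → max 26.7 km
Site 3: residuals A 0.0, B 0.0, C 0.0 → max 0.0 km
Site 4: residuals A 22.3, B 34.9, C 19.7 → max 34.9 km
Site 5: residuals A 54.6, B 55.3, C 60.5 → max 60.5 km
Only Site 3 has all residuals ≈ 0.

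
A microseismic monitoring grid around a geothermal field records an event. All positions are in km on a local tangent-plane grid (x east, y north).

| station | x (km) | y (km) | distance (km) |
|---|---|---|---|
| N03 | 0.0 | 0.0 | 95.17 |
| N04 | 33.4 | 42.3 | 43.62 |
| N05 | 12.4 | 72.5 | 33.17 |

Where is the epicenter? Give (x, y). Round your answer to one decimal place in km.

(43.2, 84.8)

Circle about each station: x² + y² = 95.17²; (x − 33.4)² + (y − 42.3)² = 43.62²; (x − 12.4)² + (y − 72.5)² = 33.17².
Subtracting the N03 equation from the N04 and N05 equations removes the quadratic terms:
66.8 x + 84.6 y = 10059.47
24.8 x + 145.0 y = 13367.09
Solving the 2×2 system: x ≈ 43.2, y ≈ 84.8 km.
Check against N03 (with the unrounded x, y): √(x²+y²) = 95.17 ≈ 95.17 km. ✓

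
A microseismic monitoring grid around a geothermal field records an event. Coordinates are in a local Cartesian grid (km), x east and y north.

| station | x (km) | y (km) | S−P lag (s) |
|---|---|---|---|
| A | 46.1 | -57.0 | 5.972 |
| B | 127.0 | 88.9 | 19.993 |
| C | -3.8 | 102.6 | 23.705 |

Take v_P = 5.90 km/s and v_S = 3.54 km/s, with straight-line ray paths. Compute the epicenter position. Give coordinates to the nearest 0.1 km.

(91.3, -84.4)

Distance from S−P lag: d = Δt · v_P v_S / (v_P − v_S) = Δt · (5.90·3.54)/(5.90−3.54) ≈ 8.8500·Δt.
So d_A = 52.85, d_B = 176.94, d_C = 209.79 km.
Circle about each station: (x − 46.1)² + (y + 57.0)² = 52.85²; (x − 127.0)² + (y − 88.9)² = 176.94²; (x + 3.8)² + (y − 102.6)² = 209.79².
Subtracting pairs of circle equations eliminates x²+y² and gives linear equations (the radical axes):
161.8 x + 291.8 y = -9856.64
-99.8 x + 319.2 y = -36051.73
Solving the 2×2 system: x ≈ 91.3, y ≈ -84.4 km.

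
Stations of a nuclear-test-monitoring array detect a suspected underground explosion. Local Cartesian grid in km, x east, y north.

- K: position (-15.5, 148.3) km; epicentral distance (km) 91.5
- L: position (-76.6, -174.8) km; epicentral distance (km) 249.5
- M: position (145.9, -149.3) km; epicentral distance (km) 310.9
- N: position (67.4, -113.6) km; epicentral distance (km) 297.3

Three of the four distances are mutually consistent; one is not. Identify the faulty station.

N

Solve using three stations at a time. Using K, L, M (subtract circle equations pairwise → linear system) gives (x, y) ≈ (-69.8, 74.6).
Distances from that point to each station vs reported:
  K: calculated 91.5 vs reported 91.5 → residual 0.0 km
  L: calculated 249.5 vs reported 249.5 → residual 0.0 km
  M: calculated 310.9 vs reported 310.9 → residual 0.0 km
  N: calculated 232.9 vs reported 297.3 → residual 64.4 km
K, L, M are mutually consistent (residuals ≈ 0); N is off by 64.4 km.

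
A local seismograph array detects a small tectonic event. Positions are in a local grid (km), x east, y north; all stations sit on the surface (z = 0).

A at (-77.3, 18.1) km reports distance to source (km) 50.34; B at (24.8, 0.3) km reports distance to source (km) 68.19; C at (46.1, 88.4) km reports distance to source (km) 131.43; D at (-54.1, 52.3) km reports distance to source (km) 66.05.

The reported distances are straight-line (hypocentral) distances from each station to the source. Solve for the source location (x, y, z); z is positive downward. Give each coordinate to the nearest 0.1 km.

(-39.8, -9.1, 19.7)

Each station gives a sphere (x−x_i)² + (y−y_i)² + z² = d_i² (stations at z=0).
Subtracting the A sphere from B and C: z² cancels, leaving linear equations in x and y:
204.2 x − 35.6 y = -7803.53
246.8 x + 140.6 y = -11102.86
Solving: x ≈ -39.802, y ≈ -9.102 km (keep extra digits for the depth step; rounded: -39.8, -9.1).
Then from the A sphere: z² = 50.34² − (x + 77.3)² − (y − 18.1)² with x = -39.802, y = -9.102, so z ≈ 19.699 ≈ 19.7 km.
Check against D (with the unrounded solution): distance 66.05 ≈ 66.05 km. ✓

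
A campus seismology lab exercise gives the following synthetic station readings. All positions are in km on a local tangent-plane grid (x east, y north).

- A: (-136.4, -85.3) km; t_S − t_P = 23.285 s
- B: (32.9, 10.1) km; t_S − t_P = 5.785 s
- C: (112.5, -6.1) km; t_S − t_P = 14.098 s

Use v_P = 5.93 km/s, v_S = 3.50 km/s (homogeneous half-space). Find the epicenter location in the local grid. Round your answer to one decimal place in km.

(7.2, 52.3)

Distance from S−P lag: d = Δt · v_P v_S / (v_P − v_S) = Δt · (5.93·3.50)/(5.93−3.50) ≈ 8.5412·Δt.
So d_A = 198.88, d_B = 49.41, d_C = 120.41 km.
Circle about each station: (x + 136.4)² + (y + 85.3)² = 198.88²; (x − 32.9)² + (y − 10.1)² = 49.41²; (x − 112.5)² + (y + 6.1)² = 120.41².
Subtracting pairs of circle equations eliminates x²+y² and gives linear equations (the radical axes):
338.6 x + 190.8 y = 12415.28
497.8 x + 158.4 y = 11867.10
Solving the 2×2 system: x ≈ 7.2, y ≈ 52.3 km.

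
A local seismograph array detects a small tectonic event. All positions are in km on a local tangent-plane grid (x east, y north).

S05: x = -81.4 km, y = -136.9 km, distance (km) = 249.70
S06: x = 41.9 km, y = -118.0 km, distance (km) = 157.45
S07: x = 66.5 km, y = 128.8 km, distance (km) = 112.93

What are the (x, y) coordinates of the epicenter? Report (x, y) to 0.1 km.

Circle about each station: (x + 81.4)² + (y + 136.9)² = 249.70²; (x − 41.9)² + (y + 118.0)² = 157.45²; (x − 66.5)² + (y − 128.8)² = 112.93².
Subtracting the S05 equation from the S06 and S07 equations removes the quadratic terms:
246.6 x + 37.8 y = 27871.63
295.8 x + 531.4 y = 45241.03
Solving the 2×2 system: x ≈ 109.3, y ≈ 24.3 km.
Check against S05 (with the unrounded x, y): √((x + 81.4)²+(y + 136.9)²) = 249.70 ≈ 249.70 km. ✓

(109.3, 24.3)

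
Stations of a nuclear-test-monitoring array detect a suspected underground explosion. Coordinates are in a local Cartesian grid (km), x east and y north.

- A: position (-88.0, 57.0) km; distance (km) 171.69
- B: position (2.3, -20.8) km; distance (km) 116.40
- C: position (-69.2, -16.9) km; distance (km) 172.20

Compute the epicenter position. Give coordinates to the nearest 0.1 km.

x ≈ 83.6 km, y ≈ 62.5 km

Circle about each station: (x + 88.0)² + (y − 57.0)² = 171.69²; (x − 2.3)² + (y + 20.8)² = 116.40²; (x + 69.2)² + (y + 16.9)² = 172.20².
Subtracting the A equation from the B and C equations removes the quadratic terms:
180.6 x − 155.6 y = 5373.43
37.6 x − 147.8 y = -6094.13
Solving the 2×2 system: x ≈ 83.6, y ≈ 62.5 km.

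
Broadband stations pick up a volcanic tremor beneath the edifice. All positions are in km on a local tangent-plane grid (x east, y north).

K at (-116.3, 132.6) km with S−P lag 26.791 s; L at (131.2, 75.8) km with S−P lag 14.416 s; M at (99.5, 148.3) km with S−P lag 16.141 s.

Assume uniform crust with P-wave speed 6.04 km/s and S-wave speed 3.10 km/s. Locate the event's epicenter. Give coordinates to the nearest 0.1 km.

40.1 km east, 64.4 km north

Distance from S−P lag: d = Δt · v_P v_S / (v_P − v_S) = Δt · (6.04·3.10)/(6.04−3.10) ≈ 6.3687·Δt.
So d_K = 170.62, d_L = 91.81, d_M = 102.80 km.
Circle about each station: (x + 116.3)² + (y − 132.6)² = 170.62²; (x − 131.2)² + (y − 75.8)² = 91.81²; (x − 99.5)² + (y − 148.3)² = 102.80².
Subtracting pairs of circle equations eliminates x²+y² and gives linear equations (the radical axes):
495.0 x − 113.6 y = 12532.74
431.6 x + 31.4 y = 19328.03
Solving the 2×2 system: x ≈ 40.1, y ≈ 64.4 km.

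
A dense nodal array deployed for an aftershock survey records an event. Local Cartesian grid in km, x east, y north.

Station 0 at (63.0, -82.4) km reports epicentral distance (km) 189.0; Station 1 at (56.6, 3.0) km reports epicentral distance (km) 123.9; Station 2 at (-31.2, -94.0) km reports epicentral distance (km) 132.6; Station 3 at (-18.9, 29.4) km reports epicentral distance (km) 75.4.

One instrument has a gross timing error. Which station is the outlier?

Solve using three stations at a time. Using Station 0, Station 2, Station 3 (subtract circle equations pairwise → linear system) gives (x, y) ≈ (-94.0, 22.8).
Distances from that point to each station vs reported:
  Station 0: calculated 189.0 vs reported 189.0 → residual 0.0 km
  Station 1: calculated 151.9 vs reported 123.9 → residual 28.0 km
  Station 2: calculated 132.6 vs reported 132.6 → residual 0.0 km
  Station 3: calculated 75.4 vs reported 75.4 → residual 0.0 km
Station 0, Station 2, Station 3 are mutually consistent (residuals ≈ 0); Station 1 is off by 28.0 km.

Station 1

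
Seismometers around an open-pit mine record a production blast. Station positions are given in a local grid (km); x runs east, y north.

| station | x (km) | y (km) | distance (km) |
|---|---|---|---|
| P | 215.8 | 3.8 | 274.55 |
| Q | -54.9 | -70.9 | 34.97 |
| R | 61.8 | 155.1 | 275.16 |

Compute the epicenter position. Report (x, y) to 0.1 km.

Circle about each station: (x − 215.8)² + (y − 3.8)² = 274.55²; (x + 54.9)² + (y + 70.9)² = 34.97²; (x − 61.8)² + (y − 155.1)² = 275.16².
Subtracting the P equation from the Q and R equations removes the quadratic terms:
-541.4 x − 149.4 y = 35611.54
-308.0 x + 302.6 y = -19044.15
Solving the 2×2 system: x ≈ -37.8, y ≈ -101.4 km.
Check against P (with the unrounded x, y): √((x − 215.8)²+(y − 3.8)²) = 274.55 ≈ 274.55 km. ✓

x ≈ -37.8 km, y ≈ -101.4 km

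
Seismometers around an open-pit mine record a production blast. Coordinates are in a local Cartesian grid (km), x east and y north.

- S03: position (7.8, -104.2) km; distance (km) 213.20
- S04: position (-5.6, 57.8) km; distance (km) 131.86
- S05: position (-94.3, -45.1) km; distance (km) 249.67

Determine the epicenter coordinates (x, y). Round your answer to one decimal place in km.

(125.3, 73.7)

Circle about each station: (x − 7.8)² + (y + 104.2)² = 213.20²; (x + 5.6)² + (y − 57.8)² = 131.86²; (x + 94.3)² + (y + 45.1)² = 249.67².
Subtracting the S03 equation from the S04 and S05 equations removes the quadratic terms:
-26.8 x + 324.0 y = 20520.90
-204.2 x + 118.2 y = -16872.85
Solving the 2×2 system: x ≈ 125.3, y ≈ 73.7 km.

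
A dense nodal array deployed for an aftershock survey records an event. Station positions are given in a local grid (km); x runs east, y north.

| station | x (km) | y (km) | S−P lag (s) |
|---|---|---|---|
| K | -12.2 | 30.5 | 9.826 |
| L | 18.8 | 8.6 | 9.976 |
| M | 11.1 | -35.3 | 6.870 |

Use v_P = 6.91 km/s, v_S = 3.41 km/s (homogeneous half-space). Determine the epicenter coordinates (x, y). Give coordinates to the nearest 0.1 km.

Distance from S−P lag: d = Δt · v_P v_S / (v_P − v_S) = Δt · (6.91·3.41)/(6.91−3.41) ≈ 6.7323·Δt.
So d_K = 66.15, d_L = 67.16, d_M = 46.25 km.
Circle about each station: (x + 12.2)² + (y − 30.5)² = 66.15²; (x − 18.8)² + (y − 8.6)² = 67.16²; (x − 11.1)² + (y + 35.3)² = 46.25².
Subtracting pairs of circle equations eliminates x²+y² and gives linear equations (the radical axes):
62.0 x − 43.8 y = -786.33
46.6 x − 131.6 y = 2526.97
Solving the 2×2 system: x ≈ -35.0, y ≈ -31.6 km.

x ≈ -35.0 km, y ≈ -31.6 km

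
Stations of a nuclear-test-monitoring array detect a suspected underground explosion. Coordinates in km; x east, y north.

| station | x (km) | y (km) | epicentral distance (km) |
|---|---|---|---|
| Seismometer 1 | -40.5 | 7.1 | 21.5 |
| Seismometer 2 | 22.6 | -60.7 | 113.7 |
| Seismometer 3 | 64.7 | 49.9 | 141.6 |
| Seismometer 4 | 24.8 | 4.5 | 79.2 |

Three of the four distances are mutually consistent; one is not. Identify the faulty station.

Solve using three stations at a time. Using Seismometer 1, Seismometer 2, Seismometer 4 (subtract circle equations pairwise → linear system) gives (x, y) ≈ (-51.6, 25.5).
Distances from that point to each station vs reported:
  Seismometer 1: calculated 21.4 vs reported 21.5 → residual 0.1 km
  Seismometer 2: calculated 113.7 vs reported 113.7 → residual 0.0 km
  Seismometer 3: calculated 118.8 vs reported 141.6 → residual 22.8 km
  Seismometer 4: calculated 79.2 vs reported 79.2 → residual 0.0 km
Seismometer 1, Seismometer 2, Seismometer 4 are mutually consistent (residuals ≈ 0); Seismometer 3 is off by 22.8 km.

Seismometer 3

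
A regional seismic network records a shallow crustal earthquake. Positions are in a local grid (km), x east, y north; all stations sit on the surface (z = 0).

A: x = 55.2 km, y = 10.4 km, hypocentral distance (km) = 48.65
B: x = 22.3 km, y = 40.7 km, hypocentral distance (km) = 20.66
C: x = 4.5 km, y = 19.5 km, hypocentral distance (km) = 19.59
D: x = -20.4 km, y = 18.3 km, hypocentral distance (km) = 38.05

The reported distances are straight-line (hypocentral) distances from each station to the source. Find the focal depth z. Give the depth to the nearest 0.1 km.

14.6 km

Each station gives a sphere (x−x_i)² + (y−y_i)² + z² = d_i² (stations at z=0).
Subtracting the A sphere from B and C: z² cancels, leaving linear equations in x and y:
-65.8 x + 60.6 y = 938.57
-101.4 x + 18.2 y = -771.65
Solving: x ≈ 12.905, y ≈ 29.500 km (keep extra digits for the depth step; rounded: 12.9, 29.5).
Then from the A sphere: z² = 48.65² − (x − 55.2)² − (y − 10.4)² with x = 12.905, y = 29.500, so z ≈ 14.600 ≈ 14.6 km.
Check against D (with the unrounded solution): distance 38.05 ≈ 38.05 km. ✓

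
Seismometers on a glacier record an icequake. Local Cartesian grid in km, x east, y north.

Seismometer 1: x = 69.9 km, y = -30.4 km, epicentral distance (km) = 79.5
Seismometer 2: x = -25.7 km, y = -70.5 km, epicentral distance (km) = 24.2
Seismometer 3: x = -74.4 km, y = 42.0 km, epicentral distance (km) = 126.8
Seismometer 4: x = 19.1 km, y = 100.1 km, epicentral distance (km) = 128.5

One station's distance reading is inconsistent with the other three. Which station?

Solve using three stations at a time. Using Seismometer 1, Seismometer 2, Seismometer 3 (subtract circle equations pairwise → linear system) gives (x, y) ≈ (-2.8, -62.6).
Distances from that point to each station vs reported:
  Seismometer 1: calculated 79.5 vs reported 79.5 → residual 0.0 km
  Seismometer 2: calculated 24.2 vs reported 24.2 → residual 0.0 km
  Seismometer 3: calculated 126.8 vs reported 126.8 → residual 0.0 km
  Seismometer 4: calculated 164.2 vs reported 128.5 → residual 35.7 km
Seismometer 1, Seismometer 2, Seismometer 3 are mutually consistent (residuals ≈ 0); Seismometer 4 is off by 35.7 km.

Seismometer 4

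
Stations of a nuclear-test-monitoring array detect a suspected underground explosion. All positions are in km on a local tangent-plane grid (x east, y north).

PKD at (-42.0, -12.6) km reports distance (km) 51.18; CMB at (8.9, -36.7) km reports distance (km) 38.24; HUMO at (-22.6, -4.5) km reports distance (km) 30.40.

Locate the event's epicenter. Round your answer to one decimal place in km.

x ≈ 7.2 km, y ≈ 1.5 km

Circle about each station: (x + 42.0)² + (y + 12.6)² = 51.18²; (x − 8.9)² + (y + 36.7)² = 38.24²; (x + 22.6)² + (y + 4.5)² = 30.40².
Subtracting pairs of circle equations eliminates x²+y² and gives linear equations (the radical axes):
101.8 x − 48.2 y = 660.43
38.8 x + 16.2 y = 303.48
Solving the 2×2 system: x ≈ 7.2, y ≈ 1.5 km.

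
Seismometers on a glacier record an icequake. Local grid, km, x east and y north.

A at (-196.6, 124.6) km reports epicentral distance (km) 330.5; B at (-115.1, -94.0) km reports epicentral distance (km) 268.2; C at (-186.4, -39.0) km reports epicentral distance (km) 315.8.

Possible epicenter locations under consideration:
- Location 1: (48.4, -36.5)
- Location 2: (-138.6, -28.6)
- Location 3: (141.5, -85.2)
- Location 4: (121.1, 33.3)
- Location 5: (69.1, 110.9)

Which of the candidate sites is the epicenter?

For each candidate, compare |candidate − station| to the reported distance:
Location 1: residuals A 37.3, B 94.9, C 81.0 → max 94.9 km
Location 2: residuals A 166.7, B 198.7, C 266.9 → max 266.9 km
Location 3: residuals A 67.4, B 11.4, C 15.3 → max 67.4 km
Location 4: residuals A 0.1, B 0.1, C 0.1 → max 0.1 km
Location 5: residuals A 64.4, B 7.3, C 19.6 → max 64.4 km
Only Location 4 has all residuals ≈ 0.

Location 4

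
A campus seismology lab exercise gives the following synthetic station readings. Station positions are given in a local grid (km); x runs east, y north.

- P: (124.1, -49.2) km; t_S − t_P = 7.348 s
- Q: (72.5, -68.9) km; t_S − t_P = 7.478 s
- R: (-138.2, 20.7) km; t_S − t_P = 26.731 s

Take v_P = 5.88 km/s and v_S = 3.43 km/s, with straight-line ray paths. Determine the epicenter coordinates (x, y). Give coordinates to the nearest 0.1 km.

x ≈ 80.0 km, y ≈ -7.8 km

Distance from S−P lag: d = Δt · v_P v_S / (v_P − v_S) = Δt · (5.88·3.43)/(5.88−3.43) ≈ 8.2320·Δt.
So d_P = 60.49, d_Q = 61.56, d_R = 220.05 km.
Circle about each station: (x − 124.1)² + (y + 49.2)² = 60.49²; (x − 72.5)² + (y + 68.9)² = 61.56²; (x + 138.2)² + (y − 20.7)² = 220.05².
Subtracting the P equation from the Q and R equations removes the quadratic terms:
-103.2 x − 39.4 y = -7948.58
-524.6 x + 139.8 y = -43056.68
Solving the 2×2 system: x ≈ 80.0, y ≈ -7.8 km.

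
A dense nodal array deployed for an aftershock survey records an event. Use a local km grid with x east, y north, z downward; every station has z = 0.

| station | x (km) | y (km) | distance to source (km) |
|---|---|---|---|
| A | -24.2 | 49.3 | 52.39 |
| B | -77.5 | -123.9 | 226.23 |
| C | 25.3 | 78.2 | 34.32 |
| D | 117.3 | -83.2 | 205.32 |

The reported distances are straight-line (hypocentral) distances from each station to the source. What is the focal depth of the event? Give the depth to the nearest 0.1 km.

25.4 km

Each station gives a sphere (x−x_i)² + (y−y_i)² + z² = d_i² (stations at z=0).
Subtracting the A sphere from B and C: z² cancels, leaving linear equations in x and y:
-106.6 x − 346.4 y = -30093.97
99.0 x + 57.8 y = 5306.05
Solving: x ≈ 3.504, y ≈ 85.798 km (keep extra digits for the depth step; rounded: 3.5, 85.8).
Then from the A sphere: z² = 52.39² − (x + 24.2)² − (y − 49.3)² with x = 3.504, y = 85.798, so z ≈ 25.399 ≈ 25.4 km.
Check against D (with the unrounded solution): distance 205.32 ≈ 205.32 km. ✓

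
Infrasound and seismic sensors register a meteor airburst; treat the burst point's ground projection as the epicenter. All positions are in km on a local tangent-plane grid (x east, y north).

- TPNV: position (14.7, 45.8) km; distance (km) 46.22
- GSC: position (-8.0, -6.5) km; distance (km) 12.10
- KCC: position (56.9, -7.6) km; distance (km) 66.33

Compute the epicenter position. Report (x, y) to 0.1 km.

Circle about each station: (x − 14.7)² + (y − 45.8)² = 46.22²; (x + 8.0)² + (y + 6.5)² = 12.10²; (x − 56.9)² + (y + 7.6)² = 66.33².
Subtracting pairs of circle equations eliminates x²+y² and gives linear equations (the radical axes):
-45.4 x − 104.6 y = -217.60
84.4 x − 106.8 y = -1281.74
Solving the 2×2 system: x ≈ -8.1, y ≈ 5.6 km.

(-8.1, 5.6)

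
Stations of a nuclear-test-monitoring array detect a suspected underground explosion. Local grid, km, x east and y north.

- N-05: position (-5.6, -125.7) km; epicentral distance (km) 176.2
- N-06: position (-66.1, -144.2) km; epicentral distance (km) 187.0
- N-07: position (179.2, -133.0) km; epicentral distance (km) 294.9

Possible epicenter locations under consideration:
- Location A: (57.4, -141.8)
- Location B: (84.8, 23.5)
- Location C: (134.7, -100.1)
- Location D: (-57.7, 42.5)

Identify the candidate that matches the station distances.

Location D

For each candidate, compare |candidate − station| to the reported distance:
Location A: residuals N-05 111.2, N-06 63.5, N-07 172.8 → max 172.8 km
Location B: residuals N-05 1.8, N-06 38.6, N-07 112.1 → max 112.1 km
Location C: residuals N-05 33.6, N-06 18.6, N-07 239.6 → max 239.6 km
Location D: residuals N-05 0.1, N-06 0.1, N-07 0.1 → max 0.1 km
Only Location D has all residuals ≈ 0.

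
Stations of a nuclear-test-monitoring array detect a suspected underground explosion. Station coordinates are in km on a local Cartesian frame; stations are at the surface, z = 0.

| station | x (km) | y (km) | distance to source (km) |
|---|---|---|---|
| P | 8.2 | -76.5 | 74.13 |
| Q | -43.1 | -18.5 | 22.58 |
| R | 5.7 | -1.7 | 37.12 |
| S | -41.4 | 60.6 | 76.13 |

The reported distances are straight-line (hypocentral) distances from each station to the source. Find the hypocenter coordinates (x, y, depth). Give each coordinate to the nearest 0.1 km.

Each station gives a sphere (x−x_i)² + (y−y_i)² + z² = d_i² (stations at z=0).
Subtracting the P sphere from Q and R: z² cancels, leaving linear equations in x and y:
-102.6 x + 116.0 y = 1265.77
-5.0 x + 149.6 y = -1766.75
Solving: x ≈ -26.698, y ≈ -12.702 km (keep extra digits for the depth step; rounded: -26.7, -12.7).
Then from the P sphere: z² = 74.13² − (x − 8.2)² − (y + 76.5)² with x = -26.698, y = -12.702, so z ≈ 14.395 ≈ 14.4 km.
Check against S (with the unrounded solution): distance 76.14 ≈ 76.13 km. ✓

x ≈ -26.7 km, y ≈ -12.7 km, depth ≈ 14.4 km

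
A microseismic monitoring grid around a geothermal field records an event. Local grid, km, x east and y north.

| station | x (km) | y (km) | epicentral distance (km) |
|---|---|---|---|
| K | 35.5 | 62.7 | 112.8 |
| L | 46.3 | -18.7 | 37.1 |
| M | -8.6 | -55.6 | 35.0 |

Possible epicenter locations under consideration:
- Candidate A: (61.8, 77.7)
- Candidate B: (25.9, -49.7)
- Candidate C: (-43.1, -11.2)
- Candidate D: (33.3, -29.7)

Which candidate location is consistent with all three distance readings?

Candidate B

For each candidate, compare |candidate − station| to the reported distance:
Candidate A: residuals K 82.5, L 60.5, M 115.7 → max 115.7 km
Candidate B: residuals K 0.0, L 0.0, M 0.0 → max 0.0 km
Candidate C: residuals K 4.9, L 52.6, M 21.2 → max 52.6 km
Candidate D: residuals K 20.4, L 20.1, M 14.3 → max 20.4 km
Only Candidate B has all residuals ≈ 0.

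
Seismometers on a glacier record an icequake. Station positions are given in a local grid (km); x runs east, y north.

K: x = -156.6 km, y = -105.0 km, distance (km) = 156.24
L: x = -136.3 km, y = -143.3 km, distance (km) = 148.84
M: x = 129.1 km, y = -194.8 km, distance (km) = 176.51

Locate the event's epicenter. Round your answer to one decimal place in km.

Circle about each station: (x + 156.6)² + (y + 105.0)² = 156.24²; (x + 136.3)² + (y + 143.3)² = 148.84²; (x − 129.1)² + (y + 194.8)² = 176.51².
Subtracting pairs of circle equations eliminates x²+y² and gives linear equations (the radical axes):
40.6 x − 76.6 y = 5821.61
571.4 x − 179.6 y = 12320.45
Solving the 2×2 system: x ≈ -2.8, y ≈ -77.5 km.
Check against K (with the unrounded x, y): √((x + 156.6)²+(y + 105.0)²) = 156.25 ≈ 156.24 km. ✓

-2.8 km east, -77.5 km north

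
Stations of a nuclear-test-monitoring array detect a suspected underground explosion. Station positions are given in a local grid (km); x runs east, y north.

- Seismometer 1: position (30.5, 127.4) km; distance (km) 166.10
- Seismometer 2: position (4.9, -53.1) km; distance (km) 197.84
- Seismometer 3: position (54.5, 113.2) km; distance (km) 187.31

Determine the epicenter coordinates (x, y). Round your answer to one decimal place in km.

Circle about each station: (x − 30.5)² + (y − 127.4)² = 166.10²; (x − 4.9)² + (y + 53.1)² = 197.84²; (x − 54.5)² + (y − 113.2)² = 187.31².
Subtracting the Seismometer 1 equation from the Seismometer 2 and Seismometer 3 equations removes the quadratic terms:
-51.2 x − 361.0 y = -25868.85
48.0 x − 28.4 y = -8872.35
Solving the 2×2 system: x ≈ -131.4, y ≈ 90.3 km.
Check against Seismometer 1 (with the unrounded x, y): √((x − 30.5)²+(y − 127.4)²) = 166.11 ≈ 166.10 km. ✓

(-131.4, 90.3)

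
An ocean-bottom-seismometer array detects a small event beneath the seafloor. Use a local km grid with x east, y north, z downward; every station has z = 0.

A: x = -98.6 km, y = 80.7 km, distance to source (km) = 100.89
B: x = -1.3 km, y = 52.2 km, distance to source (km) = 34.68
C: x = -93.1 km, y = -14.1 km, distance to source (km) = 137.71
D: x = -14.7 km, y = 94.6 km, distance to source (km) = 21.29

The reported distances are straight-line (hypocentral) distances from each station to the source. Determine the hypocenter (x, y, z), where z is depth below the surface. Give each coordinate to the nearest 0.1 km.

Each station gives a sphere (x−x_i)² + (y−y_i)² + z² = d_i² (stations at z=0).
Subtracting the A sphere from B and C: z² cancels, leaving linear equations in x and y:
194.6 x − 57.0 y = -4531.83
11.0 x − 189.6 y = -16153.28
Solving: x ≈ 1.696, y ≈ 85.295 km (keep extra digits for the depth step; rounded: 1.7, 85.3).
Then from the A sphere: z² = 100.89² − (x + 98.6)² − (y − 80.7)² with x = 1.696, y = 85.295, so z ≈ 9.919 ≈ 9.9 km.

x ≈ 1.7 km, y ≈ 85.3 km, depth ≈ 9.9 km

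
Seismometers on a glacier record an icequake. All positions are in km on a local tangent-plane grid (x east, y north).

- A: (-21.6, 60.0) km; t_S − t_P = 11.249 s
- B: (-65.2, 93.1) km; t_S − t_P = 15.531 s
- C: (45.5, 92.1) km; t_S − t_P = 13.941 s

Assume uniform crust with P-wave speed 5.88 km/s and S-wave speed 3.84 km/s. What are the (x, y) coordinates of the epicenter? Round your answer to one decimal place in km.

Distance from S−P lag: d = Δt · v_P v_S / (v_P − v_S) = Δt · (5.88·3.84)/(5.88−3.84) ≈ 11.0682·Δt.
So d_A = 124.51, d_B = 171.90, d_C = 154.30 km.
Circle about each station: (x + 21.6)² + (y − 60.0)² = 124.51²; (x + 65.2)² + (y − 93.1)² = 171.90²; (x − 45.5)² + (y − 92.1)² = 154.30².
Subtracting the A equation from the B and C equations removes the quadratic terms:
-87.2 x + 66.2 y = -5194.78
134.2 x + 64.2 y = -1819.65
Solving the 2×2 system: x ≈ 14.7, y ≈ -59.1 km.
Check against A (with the unrounded x, y): √((x + 21.6)²+(y − 60.0)²) = 124.51 ≈ 124.51 km. ✓

14.7 km east, -59.1 km north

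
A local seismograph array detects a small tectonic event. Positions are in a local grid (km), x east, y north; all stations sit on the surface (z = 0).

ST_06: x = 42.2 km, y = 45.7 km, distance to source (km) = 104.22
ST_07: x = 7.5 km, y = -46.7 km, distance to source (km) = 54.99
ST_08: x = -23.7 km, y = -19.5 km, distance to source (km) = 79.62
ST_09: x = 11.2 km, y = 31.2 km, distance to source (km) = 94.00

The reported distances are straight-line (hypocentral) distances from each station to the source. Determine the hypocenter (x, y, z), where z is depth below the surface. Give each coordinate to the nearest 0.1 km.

Each station gives a sphere (x−x_i)² + (y−y_i)² + z² = d_i² (stations at z=0).
Subtracting the ST_06 sphere from ST_07 and ST_08: z² cancels, leaving linear equations in x and y:
-69.4 x − 184.8 y = 6205.72
-131.8 x − 130.4 y = 1595.07
Solving: x ≈ 33.609, y ≈ -46.202 km (keep extra digits for the depth step; rounded: 33.6, -46.2).
Then from the ST_06 sphere: z² = 104.22² − (x − 42.2)² − (y − 45.7)² with x = 33.609, y = -46.202, so z ≈ 48.394 ≈ 48.4 km.

x ≈ 33.6 km, y ≈ -46.2 km, depth ≈ 48.4 km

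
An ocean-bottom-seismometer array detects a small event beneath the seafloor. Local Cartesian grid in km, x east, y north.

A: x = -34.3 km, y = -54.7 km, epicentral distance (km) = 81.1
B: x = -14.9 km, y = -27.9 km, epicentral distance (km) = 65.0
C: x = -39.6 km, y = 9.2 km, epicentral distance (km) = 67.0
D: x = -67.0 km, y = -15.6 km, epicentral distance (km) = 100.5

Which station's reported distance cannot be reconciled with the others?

A

Solve using three stations at a time. Using B, C, D (subtract circle equations pairwise → linear system) gives (x, y) ≈ (25.9, 22.5).
Distances from that point to each station vs reported:
  A: calculated 97.8 vs reported 81.1 → residual 16.7 km
  B: calculated 64.8 vs reported 65.0 → residual 0.2 km
  C: calculated 66.8 vs reported 67.0 → residual 0.2 km
  D: calculated 100.4 vs reported 100.5 → residual 0.1 km
B, C, D are mutually consistent (residuals ≈ 0); A is off by 16.7 km.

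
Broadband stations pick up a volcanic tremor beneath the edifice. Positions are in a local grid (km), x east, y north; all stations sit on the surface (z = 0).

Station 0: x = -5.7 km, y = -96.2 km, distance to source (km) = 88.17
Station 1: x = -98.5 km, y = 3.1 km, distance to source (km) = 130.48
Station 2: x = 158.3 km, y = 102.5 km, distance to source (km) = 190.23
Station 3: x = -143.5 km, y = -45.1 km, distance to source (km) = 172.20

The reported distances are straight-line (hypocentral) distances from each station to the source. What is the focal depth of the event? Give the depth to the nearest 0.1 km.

41.7 km

Each station gives a sphere (x−x_i)² + (y−y_i)² + z² = d_i² (stations at z=0).
Subtracting the Station 0 sphere from Station 1 and Station 2: z² cancels, leaving linear equations in x and y:
-185.6 x + 198.6 y = -8826.15
328.0 x + 397.4 y = -2135.29
Solving: x ≈ 22.199, y ≈ -23.696 km (keep extra digits for the depth step; rounded: 22.2, -23.7).
Then from the Station 0 sphere: z² = 88.17² − (x + 5.7)² − (y + 96.2)² with x = 22.199, y = -23.696, so z ≈ 41.698 ≈ 41.7 km.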